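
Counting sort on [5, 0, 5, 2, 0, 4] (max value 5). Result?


Count array: [2, 0, 1, 0, 1, 2]
Reconstruct: [0, 0, 2, 4, 5, 5]


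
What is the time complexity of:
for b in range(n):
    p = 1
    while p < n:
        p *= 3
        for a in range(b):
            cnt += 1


Per nesting level: O(n) * O(log n) * O(n) [triangular over b] = O(n^2 log n)
Complexity: O(n^2 log n)


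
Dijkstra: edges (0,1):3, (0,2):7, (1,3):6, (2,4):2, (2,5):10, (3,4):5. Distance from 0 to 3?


Dijkstra from 0:
Distances: {0: 0, 1: 3, 2: 7, 3: 9, 4: 9, 5: 17}
Shortest distance to 3 = 9, path = [0, 1, 3]


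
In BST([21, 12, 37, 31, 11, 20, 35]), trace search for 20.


BST root = 21
Search for 20: compare at each node
Path: [21, 12, 20]


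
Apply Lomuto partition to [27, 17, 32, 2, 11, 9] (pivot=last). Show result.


Elements <= 9 go left of pivot.
Result: [2, 9, 32, 27, 11, 17], pivot at index 1


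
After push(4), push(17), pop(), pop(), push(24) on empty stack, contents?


push(4) -> [4]
push(17) -> [4, 17]
pop() returns 17 -> [4]
pop() returns 4 -> []
push(24) -> [24]
Final stack (bottom to top): [24]


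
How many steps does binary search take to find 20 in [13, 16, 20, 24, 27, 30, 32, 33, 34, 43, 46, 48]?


Search for 20:
[0,11] mid=5 arr[5]=30
[0,4] mid=2 arr[2]=20
Total: 2 comparisons


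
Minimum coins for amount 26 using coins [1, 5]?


dp[0]=0; dp[i]=1+min(dp[i-c] for c in coins)
...dp[21]=5, dp[22]=6, dp[23]=7, dp[24]=8, dp[25]=5, dp[26]=6
Minimum coins for 26 = 6


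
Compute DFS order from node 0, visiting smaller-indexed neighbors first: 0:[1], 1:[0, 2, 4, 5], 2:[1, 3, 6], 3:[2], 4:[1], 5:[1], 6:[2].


DFS stack-based: start with [0]
Visit order: [0, 1, 2, 3, 6, 4, 5]


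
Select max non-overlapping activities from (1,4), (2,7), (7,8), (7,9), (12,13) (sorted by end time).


Greedy: pick earliest-ending, then skip overlaps.
Selected (3 activities): [(1, 4), (7, 8), (12, 13)]


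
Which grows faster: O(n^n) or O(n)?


linear grows slower than n^n
O(n) is asymptotically smaller; O(n^n) grows faster


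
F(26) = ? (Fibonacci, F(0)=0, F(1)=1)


F(n)=F(n-1)+F(n-2)
...F(24)=46368, F(25)=75025, F(26)=121393


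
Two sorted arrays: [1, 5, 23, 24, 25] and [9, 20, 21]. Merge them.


Compare heads, take smaller each step.
Merged: [1, 5, 9, 20, 21, 23, 24, 25]


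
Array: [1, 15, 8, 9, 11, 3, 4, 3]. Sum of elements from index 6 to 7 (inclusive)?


Prefix sums: [0, 1, 16, 24, 33, 44, 47, 51, 54]
Sum[6..7] = prefix[8] - prefix[6] = 54 - 47 = 7


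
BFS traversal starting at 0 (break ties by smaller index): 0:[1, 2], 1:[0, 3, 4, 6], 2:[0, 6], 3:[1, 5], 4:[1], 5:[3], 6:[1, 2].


BFS queue: start with [0]
Visit order: [0, 1, 2, 3, 4, 6, 5]


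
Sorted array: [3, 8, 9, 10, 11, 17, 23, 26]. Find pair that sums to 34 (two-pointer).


Two pointers: lo=0, hi=7
Found pair: (8, 26) summing to 34


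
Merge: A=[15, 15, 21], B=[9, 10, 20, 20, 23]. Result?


Compare heads, take smaller each step.
Merged: [9, 10, 15, 15, 20, 20, 21, 23]


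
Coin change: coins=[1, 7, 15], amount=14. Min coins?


dp[0]=0; dp[i]=1+min(dp[i-c] for c in coins)
...dp[9]=3, dp[10]=4, dp[11]=5, dp[12]=6, dp[13]=7, dp[14]=2
Minimum coins for 14 = 2


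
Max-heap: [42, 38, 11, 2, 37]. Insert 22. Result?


Append 22: [42, 38, 11, 2, 37, 22]
Bubble up: swap idx 5(22) with idx 2(11)
Result: [42, 38, 22, 2, 37, 11]


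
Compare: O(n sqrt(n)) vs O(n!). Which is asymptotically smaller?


n^1.5 grows slower than factorial
O(n sqrt(n)) is asymptotically smaller; O(n!) grows faster


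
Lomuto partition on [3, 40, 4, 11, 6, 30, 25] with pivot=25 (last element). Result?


Elements <= 25 go left of pivot.
Result: [3, 4, 11, 6, 25, 30, 40], pivot at index 4


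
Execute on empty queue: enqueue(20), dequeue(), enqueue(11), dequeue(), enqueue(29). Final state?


enqueue(20) -> [20]
dequeue() returns 20 -> []
enqueue(11) -> [11]
dequeue() returns 11 -> []
enqueue(29) -> [29]
Final queue (front to back): [29]


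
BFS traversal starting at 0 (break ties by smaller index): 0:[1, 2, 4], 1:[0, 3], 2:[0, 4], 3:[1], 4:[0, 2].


BFS queue: start with [0]
Visit order: [0, 1, 2, 4, 3]


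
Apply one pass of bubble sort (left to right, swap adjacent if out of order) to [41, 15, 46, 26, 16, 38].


After one pass: [15, 41, 26, 16, 38, 46]


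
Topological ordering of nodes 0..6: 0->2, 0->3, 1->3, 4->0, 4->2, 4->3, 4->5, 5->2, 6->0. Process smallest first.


Kahn's algorithm, process smallest node first
Order: [1, 4, 5, 6, 0, 2, 3]


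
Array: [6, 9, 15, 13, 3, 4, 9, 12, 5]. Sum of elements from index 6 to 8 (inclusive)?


Prefix sums: [0, 6, 15, 30, 43, 46, 50, 59, 71, 76]
Sum[6..8] = prefix[9] - prefix[6] = 76 - 50 = 26


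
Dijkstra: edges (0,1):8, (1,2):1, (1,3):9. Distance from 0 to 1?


Dijkstra from 0:
Distances: {0: 0, 1: 8, 2: 9, 3: 17}
Shortest distance to 1 = 8, path = [0, 1]


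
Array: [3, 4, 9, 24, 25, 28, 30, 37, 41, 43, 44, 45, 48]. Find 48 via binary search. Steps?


Search for 48:
[0,12] mid=6 arr[6]=30
[7,12] mid=9 arr[9]=43
[10,12] mid=11 arr[11]=45
[12,12] mid=12 arr[12]=48
Total: 4 comparisons


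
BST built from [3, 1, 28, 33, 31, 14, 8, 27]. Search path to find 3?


BST root = 3
Search for 3: compare at each node
Path: [3]


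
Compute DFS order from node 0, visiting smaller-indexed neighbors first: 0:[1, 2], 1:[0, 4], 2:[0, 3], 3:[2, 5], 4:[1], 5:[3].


DFS stack-based: start with [0]
Visit order: [0, 1, 4, 2, 3, 5]


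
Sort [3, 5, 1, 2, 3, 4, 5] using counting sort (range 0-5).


Count array: [0, 1, 1, 2, 1, 2]
Reconstruct: [1, 2, 3, 3, 4, 5, 5]


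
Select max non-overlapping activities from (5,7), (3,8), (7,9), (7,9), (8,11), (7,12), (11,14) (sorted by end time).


Greedy: pick earliest-ending, then skip overlaps.
Selected (3 activities): [(5, 7), (7, 9), (11, 14)]


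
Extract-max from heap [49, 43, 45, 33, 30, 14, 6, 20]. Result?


Max = 49
Replace root with last, heapify down
Resulting heap: [45, 43, 20, 33, 30, 14, 6]


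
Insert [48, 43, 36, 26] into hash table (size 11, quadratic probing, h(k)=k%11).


Insertions: 48->slot 4; 43->slot 10; 36->slot 3; 26->slot 5
Table: [None, None, None, 36, 48, 26, None, None, None, None, 43]


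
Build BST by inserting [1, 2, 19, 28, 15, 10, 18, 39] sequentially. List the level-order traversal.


Root = 1; build tree by BST insertion.
Level-Order traversal: [1, 2, 19, 15, 28, 10, 18, 39]


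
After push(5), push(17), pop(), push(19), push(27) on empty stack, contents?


push(5) -> [5]
push(17) -> [5, 17]
pop() returns 17 -> [5]
push(19) -> [5, 19]
push(27) -> [5, 19, 27]
Final stack (bottom to top): [5, 19, 27]


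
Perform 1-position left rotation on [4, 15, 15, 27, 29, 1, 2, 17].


Left rotate by 1: [15, 15, 27, 29, 1, 2, 17, 4]


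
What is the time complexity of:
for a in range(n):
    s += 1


Per nesting level: O(n) = O(n)
Complexity: O(n)


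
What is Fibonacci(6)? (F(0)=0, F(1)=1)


F(n)=F(n-1)+F(n-2)
...F(4)=3, F(5)=5, F(6)=8


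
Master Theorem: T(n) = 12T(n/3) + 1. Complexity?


a=12, b=3, c=0. log_3(12)=2.262 > c=0. Case 1: O(n^log_b(a)) = O(n^2.262)
Complexity: O(n^2.262)


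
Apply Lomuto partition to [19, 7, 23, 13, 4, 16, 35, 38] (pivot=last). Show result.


Elements <= 38 go left of pivot.
Result: [19, 7, 23, 13, 4, 16, 35, 38], pivot at index 7


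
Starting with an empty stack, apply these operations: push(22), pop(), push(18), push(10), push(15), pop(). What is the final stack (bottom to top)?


push(22) -> [22]
pop() returns 22 -> []
push(18) -> [18]
push(10) -> [18, 10]
push(15) -> [18, 10, 15]
pop() returns 15 -> [18, 10]
Final stack (bottom to top): [18, 10]


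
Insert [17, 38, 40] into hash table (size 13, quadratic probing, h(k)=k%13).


Insertions: 17->slot 4; 38->slot 12; 40->slot 1
Table: [None, 40, None, None, 17, None, None, None, None, None, None, None, 38]


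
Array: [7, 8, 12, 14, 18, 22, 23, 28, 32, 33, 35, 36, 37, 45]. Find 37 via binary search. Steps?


Search for 37:
[0,13] mid=6 arr[6]=23
[7,13] mid=10 arr[10]=35
[11,13] mid=12 arr[12]=37
Total: 3 comparisons


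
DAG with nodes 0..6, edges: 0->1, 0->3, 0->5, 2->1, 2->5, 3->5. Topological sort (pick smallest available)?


Kahn's algorithm, process smallest node first
Order: [0, 2, 1, 3, 4, 5, 6]


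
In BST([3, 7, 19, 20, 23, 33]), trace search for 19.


BST root = 3
Search for 19: compare at each node
Path: [3, 7, 19]


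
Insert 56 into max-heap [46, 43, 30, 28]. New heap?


Append 56: [46, 43, 30, 28, 56]
Bubble up: swap idx 4(56) with idx 1(43); swap idx 1(56) with idx 0(46)
Result: [56, 46, 30, 28, 43]


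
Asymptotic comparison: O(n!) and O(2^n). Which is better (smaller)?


exponential grows slower than factorial
O(2^n) is asymptotically smaller; O(n!) grows faster


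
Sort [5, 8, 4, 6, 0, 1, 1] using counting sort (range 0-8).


Count array: [1, 2, 0, 0, 1, 1, 1, 0, 1]
Reconstruct: [0, 1, 1, 4, 5, 6, 8]


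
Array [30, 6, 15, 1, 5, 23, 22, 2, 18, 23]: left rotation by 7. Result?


Left rotate by 7: [2, 18, 23, 30, 6, 15, 1, 5, 23, 22]


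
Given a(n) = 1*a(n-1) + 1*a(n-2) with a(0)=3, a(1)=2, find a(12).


Build bottom-up:
...a(10)=212, a(11)=343, a(12)=1*343+1*212=555


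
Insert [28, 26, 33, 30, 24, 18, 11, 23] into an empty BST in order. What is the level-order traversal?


Root = 28; build tree by BST insertion.
Level-Order traversal: [28, 26, 33, 24, 30, 18, 11, 23]


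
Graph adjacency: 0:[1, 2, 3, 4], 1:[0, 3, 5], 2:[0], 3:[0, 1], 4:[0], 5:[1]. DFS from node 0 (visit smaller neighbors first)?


DFS stack-based: start with [0]
Visit order: [0, 1, 3, 5, 2, 4]


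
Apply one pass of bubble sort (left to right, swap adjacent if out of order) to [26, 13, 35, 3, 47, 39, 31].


After one pass: [13, 26, 3, 35, 39, 31, 47]


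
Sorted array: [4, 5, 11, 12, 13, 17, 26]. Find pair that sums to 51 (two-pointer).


Two pointers: lo=0, hi=6
No pair sums to 51


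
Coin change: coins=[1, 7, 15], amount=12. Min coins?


dp[0]=0; dp[i]=1+min(dp[i-c] for c in coins)
...dp[7]=1, dp[8]=2, dp[9]=3, dp[10]=4, dp[11]=5, dp[12]=6
Minimum coins for 12 = 6


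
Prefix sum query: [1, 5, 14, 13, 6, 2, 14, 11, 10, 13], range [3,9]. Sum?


Prefix sums: [0, 1, 6, 20, 33, 39, 41, 55, 66, 76, 89]
Sum[3..9] = prefix[10] - prefix[3] = 89 - 20 = 69


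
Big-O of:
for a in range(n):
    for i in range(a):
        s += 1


Per nesting level: O(n) * O(n) [triangular over a] = O(n^2)
Complexity: O(n^2)


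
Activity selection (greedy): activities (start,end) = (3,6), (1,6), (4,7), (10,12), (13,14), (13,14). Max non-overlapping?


Greedy: pick earliest-ending, then skip overlaps.
Selected (3 activities): [(3, 6), (10, 12), (13, 14)]


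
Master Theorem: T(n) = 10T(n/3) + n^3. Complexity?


a=10, b=3, c=3. log_3(10)=2.096 < c=3. Case 3: O(n^c) = O(n^3)
Complexity: O(n^3)


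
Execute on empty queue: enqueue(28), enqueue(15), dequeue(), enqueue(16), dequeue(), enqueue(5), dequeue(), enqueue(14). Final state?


enqueue(28) -> [28]
enqueue(15) -> [28, 15]
dequeue() returns 28 -> [15]
enqueue(16) -> [15, 16]
dequeue() returns 15 -> [16]
enqueue(5) -> [16, 5]
dequeue() returns 16 -> [5]
enqueue(14) -> [5, 14]
Final queue (front to back): [5, 14]


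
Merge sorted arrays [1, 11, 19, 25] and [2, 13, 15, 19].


Compare heads, take smaller each step.
Merged: [1, 2, 11, 13, 15, 19, 19, 25]


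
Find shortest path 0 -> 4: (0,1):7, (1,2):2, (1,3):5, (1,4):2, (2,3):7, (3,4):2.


Dijkstra from 0:
Distances: {0: 0, 1: 7, 2: 9, 3: 11, 4: 9}
Shortest distance to 4 = 9, path = [0, 1, 4]


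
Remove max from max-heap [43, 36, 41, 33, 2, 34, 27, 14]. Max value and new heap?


Max = 43
Replace root with last, heapify down
Resulting heap: [41, 36, 34, 33, 2, 14, 27]


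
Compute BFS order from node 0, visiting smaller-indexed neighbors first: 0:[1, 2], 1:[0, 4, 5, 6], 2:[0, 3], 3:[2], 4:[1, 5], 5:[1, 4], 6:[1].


BFS queue: start with [0]
Visit order: [0, 1, 2, 4, 5, 6, 3]


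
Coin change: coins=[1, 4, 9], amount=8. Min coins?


dp[0]=0; dp[i]=1+min(dp[i-c] for c in coins)
...dp[3]=3, dp[4]=1, dp[5]=2, dp[6]=3, dp[7]=4, dp[8]=2
Minimum coins for 8 = 2


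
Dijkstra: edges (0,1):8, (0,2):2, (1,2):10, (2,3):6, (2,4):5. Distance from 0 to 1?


Dijkstra from 0:
Distances: {0: 0, 1: 8, 2: 2, 3: 8, 4: 7}
Shortest distance to 1 = 8, path = [0, 1]


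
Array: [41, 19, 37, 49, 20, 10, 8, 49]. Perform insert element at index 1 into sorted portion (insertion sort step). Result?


After one pass: [19, 41, 37, 49, 20, 10, 8, 49]


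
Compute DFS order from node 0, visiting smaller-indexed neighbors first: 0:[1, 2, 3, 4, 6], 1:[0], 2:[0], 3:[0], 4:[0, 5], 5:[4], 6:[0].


DFS stack-based: start with [0]
Visit order: [0, 1, 2, 3, 4, 5, 6]


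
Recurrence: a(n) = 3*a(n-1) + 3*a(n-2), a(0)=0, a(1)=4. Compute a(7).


Build bottom-up:
...a(5)=684, a(6)=2592, a(7)=3*2592+3*684=9828


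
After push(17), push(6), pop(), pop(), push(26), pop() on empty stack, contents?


push(17) -> [17]
push(6) -> [17, 6]
pop() returns 6 -> [17]
pop() returns 17 -> []
push(26) -> [26]
pop() returns 26 -> []
Final stack (bottom to top): []


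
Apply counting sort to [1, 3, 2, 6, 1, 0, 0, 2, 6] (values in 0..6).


Count array: [2, 2, 2, 1, 0, 0, 2]
Reconstruct: [0, 0, 1, 1, 2, 2, 3, 6, 6]


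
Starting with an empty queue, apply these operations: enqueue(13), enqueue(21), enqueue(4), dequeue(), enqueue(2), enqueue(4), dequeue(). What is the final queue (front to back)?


enqueue(13) -> [13]
enqueue(21) -> [13, 21]
enqueue(4) -> [13, 21, 4]
dequeue() returns 13 -> [21, 4]
enqueue(2) -> [21, 4, 2]
enqueue(4) -> [21, 4, 2, 4]
dequeue() returns 21 -> [4, 2, 4]
Final queue (front to back): [4, 2, 4]


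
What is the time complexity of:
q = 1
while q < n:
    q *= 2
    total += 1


Per nesting level: O(log n) = O(log n)
Complexity: O(log n)


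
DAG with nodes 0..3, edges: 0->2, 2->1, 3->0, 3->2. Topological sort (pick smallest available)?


Kahn's algorithm, process smallest node first
Order: [3, 0, 2, 1]


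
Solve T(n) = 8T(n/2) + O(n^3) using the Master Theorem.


a=8, b=2, c=3. log_2(8)=3 = c=3. Case 2: O(n^c log n) = O(n^3 log n)
Complexity: O(n^3 log n)


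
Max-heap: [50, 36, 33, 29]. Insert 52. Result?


Append 52: [50, 36, 33, 29, 52]
Bubble up: swap idx 4(52) with idx 1(36); swap idx 1(52) with idx 0(50)
Result: [52, 50, 33, 29, 36]


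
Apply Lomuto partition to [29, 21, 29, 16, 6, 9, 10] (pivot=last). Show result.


Elements <= 10 go left of pivot.
Result: [6, 9, 10, 16, 29, 21, 29], pivot at index 2


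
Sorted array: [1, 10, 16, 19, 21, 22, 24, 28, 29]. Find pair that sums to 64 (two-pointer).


Two pointers: lo=0, hi=8
No pair sums to 64


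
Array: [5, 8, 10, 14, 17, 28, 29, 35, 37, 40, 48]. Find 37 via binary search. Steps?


Search for 37:
[0,10] mid=5 arr[5]=28
[6,10] mid=8 arr[8]=37
Total: 2 comparisons


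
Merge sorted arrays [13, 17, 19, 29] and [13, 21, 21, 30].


Compare heads, take smaller each step.
Merged: [13, 13, 17, 19, 21, 21, 29, 30]


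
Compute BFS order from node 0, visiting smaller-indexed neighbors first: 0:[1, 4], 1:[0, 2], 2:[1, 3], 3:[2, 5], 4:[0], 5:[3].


BFS queue: start with [0]
Visit order: [0, 1, 4, 2, 3, 5]


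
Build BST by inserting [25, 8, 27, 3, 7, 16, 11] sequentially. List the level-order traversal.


Root = 25; build tree by BST insertion.
Level-Order traversal: [25, 8, 27, 3, 16, 7, 11]


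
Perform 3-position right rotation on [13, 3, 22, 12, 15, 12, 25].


Right rotate by 3: [15, 12, 25, 13, 3, 22, 12]


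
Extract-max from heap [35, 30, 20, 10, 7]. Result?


Max = 35
Replace root with last, heapify down
Resulting heap: [30, 10, 20, 7]


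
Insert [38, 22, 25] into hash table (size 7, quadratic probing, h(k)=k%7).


Insertions: 38->slot 3; 22->slot 1; 25->slot 4
Table: [None, 22, None, 38, 25, None, None]


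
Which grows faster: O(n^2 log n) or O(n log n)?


linearithmic grows slower than n^2 log n
O(n log n) is asymptotically smaller; O(n^2 log n) grows faster


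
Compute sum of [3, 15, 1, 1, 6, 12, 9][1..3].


Prefix sums: [0, 3, 18, 19, 20, 26, 38, 47]
Sum[1..3] = prefix[4] - prefix[1] = 20 - 3 = 17


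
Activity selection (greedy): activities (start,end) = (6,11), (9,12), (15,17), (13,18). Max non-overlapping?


Greedy: pick earliest-ending, then skip overlaps.
Selected (2 activities): [(6, 11), (15, 17)]


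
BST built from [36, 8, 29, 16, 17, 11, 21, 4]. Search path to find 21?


BST root = 36
Search for 21: compare at each node
Path: [36, 8, 29, 16, 17, 21]


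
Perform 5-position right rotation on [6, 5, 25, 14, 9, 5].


Right rotate by 5: [5, 25, 14, 9, 5, 6]


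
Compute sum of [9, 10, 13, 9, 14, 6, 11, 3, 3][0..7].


Prefix sums: [0, 9, 19, 32, 41, 55, 61, 72, 75, 78]
Sum[0..7] = prefix[8] - prefix[0] = 75 - 0 = 75


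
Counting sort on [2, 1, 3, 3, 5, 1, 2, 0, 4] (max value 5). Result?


Count array: [1, 2, 2, 2, 1, 1]
Reconstruct: [0, 1, 1, 2, 2, 3, 3, 4, 5]


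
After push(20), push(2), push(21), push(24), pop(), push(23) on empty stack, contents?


push(20) -> [20]
push(2) -> [20, 2]
push(21) -> [20, 2, 21]
push(24) -> [20, 2, 21, 24]
pop() returns 24 -> [20, 2, 21]
push(23) -> [20, 2, 21, 23]
Final stack (bottom to top): [20, 2, 21, 23]


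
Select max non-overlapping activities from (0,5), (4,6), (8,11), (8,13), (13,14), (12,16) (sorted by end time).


Greedy: pick earliest-ending, then skip overlaps.
Selected (3 activities): [(0, 5), (8, 11), (13, 14)]


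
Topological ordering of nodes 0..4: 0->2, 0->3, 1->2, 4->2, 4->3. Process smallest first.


Kahn's algorithm, process smallest node first
Order: [0, 1, 4, 2, 3]


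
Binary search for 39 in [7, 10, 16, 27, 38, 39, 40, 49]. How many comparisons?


Search for 39:
[0,7] mid=3 arr[3]=27
[4,7] mid=5 arr[5]=39
Total: 2 comparisons


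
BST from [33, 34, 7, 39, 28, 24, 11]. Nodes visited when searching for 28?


BST root = 33
Search for 28: compare at each node
Path: [33, 7, 28]


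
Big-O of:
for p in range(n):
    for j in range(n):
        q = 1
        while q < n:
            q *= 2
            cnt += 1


Per nesting level: O(n) * O(n) * O(log n) = O(n^2 log n)
Complexity: O(n^2 log n)


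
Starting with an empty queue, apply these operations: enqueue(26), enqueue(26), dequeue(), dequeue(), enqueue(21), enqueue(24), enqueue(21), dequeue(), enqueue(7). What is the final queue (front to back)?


enqueue(26) -> [26]
enqueue(26) -> [26, 26]
dequeue() returns 26 -> [26]
dequeue() returns 26 -> []
enqueue(21) -> [21]
enqueue(24) -> [21, 24]
enqueue(21) -> [21, 24, 21]
dequeue() returns 21 -> [24, 21]
enqueue(7) -> [24, 21, 7]
Final queue (front to back): [24, 21, 7]


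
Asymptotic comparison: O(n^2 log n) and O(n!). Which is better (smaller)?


n^2 log n grows slower than factorial
O(n^2 log n) is asymptotically smaller; O(n!) grows faster


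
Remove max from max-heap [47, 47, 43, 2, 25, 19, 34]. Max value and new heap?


Max = 47
Replace root with last, heapify down
Resulting heap: [47, 34, 43, 2, 25, 19]


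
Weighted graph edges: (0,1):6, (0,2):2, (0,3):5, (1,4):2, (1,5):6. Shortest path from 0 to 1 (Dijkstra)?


Dijkstra from 0:
Distances: {0: 0, 1: 6, 2: 2, 3: 5, 4: 8, 5: 12}
Shortest distance to 1 = 6, path = [0, 1]


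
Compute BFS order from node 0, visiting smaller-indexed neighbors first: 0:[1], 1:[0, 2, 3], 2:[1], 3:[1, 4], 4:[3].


BFS queue: start with [0]
Visit order: [0, 1, 2, 3, 4]


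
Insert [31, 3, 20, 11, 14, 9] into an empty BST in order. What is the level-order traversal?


Root = 31; build tree by BST insertion.
Level-Order traversal: [31, 3, 20, 11, 9, 14]


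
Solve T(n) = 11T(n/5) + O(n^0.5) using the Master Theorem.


a=11, b=5, c=0.5. log_5(11)=1.490 > c=0.5. Case 1: O(n^log_b(a)) = O(n^1.490)
Complexity: O(n^1.490)


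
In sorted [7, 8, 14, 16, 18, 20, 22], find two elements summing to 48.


Two pointers: lo=0, hi=6
No pair sums to 48


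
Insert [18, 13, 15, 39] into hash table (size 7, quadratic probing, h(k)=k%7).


Insertions: 18->slot 4; 13->slot 6; 15->slot 1; 39->slot 5
Table: [None, 15, None, None, 18, 39, 13]


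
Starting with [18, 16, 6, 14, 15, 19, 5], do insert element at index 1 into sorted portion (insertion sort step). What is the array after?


After one pass: [16, 18, 6, 14, 15, 19, 5]


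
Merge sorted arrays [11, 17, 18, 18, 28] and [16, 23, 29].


Compare heads, take smaller each step.
Merged: [11, 16, 17, 18, 18, 23, 28, 29]


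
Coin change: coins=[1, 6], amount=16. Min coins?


dp[0]=0; dp[i]=1+min(dp[i-c] for c in coins)
...dp[11]=6, dp[12]=2, dp[13]=3, dp[14]=4, dp[15]=5, dp[16]=6
Minimum coins for 16 = 6


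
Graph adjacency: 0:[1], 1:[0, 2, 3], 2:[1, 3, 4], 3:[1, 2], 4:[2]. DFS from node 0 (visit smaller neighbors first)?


DFS stack-based: start with [0]
Visit order: [0, 1, 2, 3, 4]


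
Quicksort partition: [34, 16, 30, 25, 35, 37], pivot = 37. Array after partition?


Elements <= 37 go left of pivot.
Result: [34, 16, 30, 25, 35, 37], pivot at index 5


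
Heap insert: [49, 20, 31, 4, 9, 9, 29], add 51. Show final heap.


Append 51: [49, 20, 31, 4, 9, 9, 29, 51]
Bubble up: swap idx 7(51) with idx 3(4); swap idx 3(51) with idx 1(20); swap idx 1(51) with idx 0(49)
Result: [51, 49, 31, 20, 9, 9, 29, 4]


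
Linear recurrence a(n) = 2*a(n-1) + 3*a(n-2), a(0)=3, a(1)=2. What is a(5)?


Build bottom-up:
...a(3)=32, a(4)=103, a(5)=2*103+3*32=302


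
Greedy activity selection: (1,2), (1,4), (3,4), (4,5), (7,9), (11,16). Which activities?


Greedy: pick earliest-ending, then skip overlaps.
Selected (5 activities): [(1, 2), (3, 4), (4, 5), (7, 9), (11, 16)]


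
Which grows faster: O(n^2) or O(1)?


constant grows slower than quadratic
O(1) is asymptotically smaller; O(n^2) grows faster


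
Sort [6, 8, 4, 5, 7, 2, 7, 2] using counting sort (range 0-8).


Count array: [0, 0, 2, 0, 1, 1, 1, 2, 1]
Reconstruct: [2, 2, 4, 5, 6, 7, 7, 8]


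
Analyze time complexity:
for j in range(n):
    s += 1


Per nesting level: O(n) = O(n)
Complexity: O(n)


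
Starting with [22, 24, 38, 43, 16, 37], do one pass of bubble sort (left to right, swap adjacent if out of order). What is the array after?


After one pass: [22, 24, 38, 16, 37, 43]


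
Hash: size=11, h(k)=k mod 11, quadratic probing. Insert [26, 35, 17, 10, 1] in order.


Insertions: 26->slot 4; 35->slot 2; 17->slot 6; 10->slot 10; 1->slot 1
Table: [None, 1, 35, None, 26, None, 17, None, None, None, 10]


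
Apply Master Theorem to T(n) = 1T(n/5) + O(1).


a=1, b=5, c=0. log_5(1)=0 = c=0. Case 2: O(n^c log n) = O(log n)
Complexity: O(log n)


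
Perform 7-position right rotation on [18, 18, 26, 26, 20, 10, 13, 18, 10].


Right rotate by 7: [26, 26, 20, 10, 13, 18, 10, 18, 18]


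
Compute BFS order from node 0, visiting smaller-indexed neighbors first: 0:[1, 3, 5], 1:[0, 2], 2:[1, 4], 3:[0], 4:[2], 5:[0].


BFS queue: start with [0]
Visit order: [0, 1, 3, 5, 2, 4]


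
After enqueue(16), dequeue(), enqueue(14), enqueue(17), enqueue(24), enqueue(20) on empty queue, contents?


enqueue(16) -> [16]
dequeue() returns 16 -> []
enqueue(14) -> [14]
enqueue(17) -> [14, 17]
enqueue(24) -> [14, 17, 24]
enqueue(20) -> [14, 17, 24, 20]
Final queue (front to back): [14, 17, 24, 20]


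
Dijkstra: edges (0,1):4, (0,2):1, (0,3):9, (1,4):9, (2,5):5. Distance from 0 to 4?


Dijkstra from 0:
Distances: {0: 0, 1: 4, 2: 1, 3: 9, 4: 13, 5: 6}
Shortest distance to 4 = 13, path = [0, 1, 4]


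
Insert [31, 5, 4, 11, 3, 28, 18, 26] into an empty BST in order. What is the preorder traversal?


Root = 31; build tree by BST insertion.
Preorder traversal: [31, 5, 4, 3, 11, 28, 18, 26]


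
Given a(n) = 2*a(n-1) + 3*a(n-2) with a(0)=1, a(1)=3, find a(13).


Build bottom-up:
...a(11)=177147, a(12)=531441, a(13)=2*531441+3*177147=1594323


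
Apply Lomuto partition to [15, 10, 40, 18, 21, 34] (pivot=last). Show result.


Elements <= 34 go left of pivot.
Result: [15, 10, 18, 21, 34, 40], pivot at index 4


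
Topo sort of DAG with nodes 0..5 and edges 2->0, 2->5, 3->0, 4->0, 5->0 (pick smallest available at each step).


Kahn's algorithm, process smallest node first
Order: [1, 2, 3, 4, 5, 0]


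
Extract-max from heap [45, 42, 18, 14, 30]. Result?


Max = 45
Replace root with last, heapify down
Resulting heap: [42, 30, 18, 14]


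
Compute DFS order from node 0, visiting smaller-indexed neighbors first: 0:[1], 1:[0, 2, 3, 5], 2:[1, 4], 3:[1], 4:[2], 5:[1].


DFS stack-based: start with [0]
Visit order: [0, 1, 2, 4, 3, 5]


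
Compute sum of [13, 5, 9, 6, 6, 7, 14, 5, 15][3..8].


Prefix sums: [0, 13, 18, 27, 33, 39, 46, 60, 65, 80]
Sum[3..8] = prefix[9] - prefix[3] = 80 - 27 = 53


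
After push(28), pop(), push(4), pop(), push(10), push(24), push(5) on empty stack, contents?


push(28) -> [28]
pop() returns 28 -> []
push(4) -> [4]
pop() returns 4 -> []
push(10) -> [10]
push(24) -> [10, 24]
push(5) -> [10, 24, 5]
Final stack (bottom to top): [10, 24, 5]


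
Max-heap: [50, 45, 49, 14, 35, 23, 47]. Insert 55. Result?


Append 55: [50, 45, 49, 14, 35, 23, 47, 55]
Bubble up: swap idx 7(55) with idx 3(14); swap idx 3(55) with idx 1(45); swap idx 1(55) with idx 0(50)
Result: [55, 50, 49, 45, 35, 23, 47, 14]


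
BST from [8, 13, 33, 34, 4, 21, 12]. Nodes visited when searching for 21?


BST root = 8
Search for 21: compare at each node
Path: [8, 13, 33, 21]


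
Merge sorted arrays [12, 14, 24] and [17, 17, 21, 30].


Compare heads, take smaller each step.
Merged: [12, 14, 17, 17, 21, 24, 30]


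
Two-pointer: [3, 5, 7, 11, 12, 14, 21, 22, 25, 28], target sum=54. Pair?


Two pointers: lo=0, hi=9
No pair sums to 54


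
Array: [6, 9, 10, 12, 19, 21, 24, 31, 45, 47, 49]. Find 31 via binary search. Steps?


Search for 31:
[0,10] mid=5 arr[5]=21
[6,10] mid=8 arr[8]=45
[6,7] mid=6 arr[6]=24
[7,7] mid=7 arr[7]=31
Total: 4 comparisons


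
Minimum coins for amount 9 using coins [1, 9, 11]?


dp[0]=0; dp[i]=1+min(dp[i-c] for c in coins)
...dp[4]=4, dp[5]=5, dp[6]=6, dp[7]=7, dp[8]=8, dp[9]=1
Minimum coins for 9 = 1


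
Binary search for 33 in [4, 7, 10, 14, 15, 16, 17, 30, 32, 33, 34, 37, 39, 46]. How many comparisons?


Search for 33:
[0,13] mid=6 arr[6]=17
[7,13] mid=10 arr[10]=34
[7,9] mid=8 arr[8]=32
[9,9] mid=9 arr[9]=33
Total: 4 comparisons


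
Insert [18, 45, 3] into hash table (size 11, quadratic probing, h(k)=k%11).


Insertions: 18->slot 7; 45->slot 1; 3->slot 3
Table: [None, 45, None, 3, None, None, None, 18, None, None, None]


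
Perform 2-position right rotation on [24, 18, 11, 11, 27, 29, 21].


Right rotate by 2: [29, 21, 24, 18, 11, 11, 27]


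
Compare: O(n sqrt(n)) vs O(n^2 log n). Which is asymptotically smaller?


n^1.5 grows slower than n^2 log n
O(n sqrt(n)) is asymptotically smaller; O(n^2 log n) grows faster


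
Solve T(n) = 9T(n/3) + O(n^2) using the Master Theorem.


a=9, b=3, c=2. log_3(9)=2 = c=2. Case 2: O(n^c log n) = O(n^2 log n)
Complexity: O(n^2 log n)


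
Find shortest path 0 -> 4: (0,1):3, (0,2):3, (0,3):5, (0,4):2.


Dijkstra from 0:
Distances: {0: 0, 1: 3, 2: 3, 3: 5, 4: 2}
Shortest distance to 4 = 2, path = [0, 4]


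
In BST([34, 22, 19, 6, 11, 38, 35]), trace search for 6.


BST root = 34
Search for 6: compare at each node
Path: [34, 22, 19, 6]


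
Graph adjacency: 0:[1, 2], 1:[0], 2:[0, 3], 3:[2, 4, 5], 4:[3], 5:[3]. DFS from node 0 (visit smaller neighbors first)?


DFS stack-based: start with [0]
Visit order: [0, 1, 2, 3, 4, 5]


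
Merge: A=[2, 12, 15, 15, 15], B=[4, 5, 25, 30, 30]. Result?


Compare heads, take smaller each step.
Merged: [2, 4, 5, 12, 15, 15, 15, 25, 30, 30]


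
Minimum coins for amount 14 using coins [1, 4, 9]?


dp[0]=0; dp[i]=1+min(dp[i-c] for c in coins)
...dp[9]=1, dp[10]=2, dp[11]=3, dp[12]=3, dp[13]=2, dp[14]=3
Minimum coins for 14 = 3


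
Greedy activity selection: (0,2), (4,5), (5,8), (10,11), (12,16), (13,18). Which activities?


Greedy: pick earliest-ending, then skip overlaps.
Selected (5 activities): [(0, 2), (4, 5), (5, 8), (10, 11), (12, 16)]


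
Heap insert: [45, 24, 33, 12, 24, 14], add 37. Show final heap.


Append 37: [45, 24, 33, 12, 24, 14, 37]
Bubble up: swap idx 6(37) with idx 2(33)
Result: [45, 24, 37, 12, 24, 14, 33]


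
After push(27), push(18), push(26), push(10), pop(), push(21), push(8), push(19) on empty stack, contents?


push(27) -> [27]
push(18) -> [27, 18]
push(26) -> [27, 18, 26]
push(10) -> [27, 18, 26, 10]
pop() returns 10 -> [27, 18, 26]
push(21) -> [27, 18, 26, 21]
push(8) -> [27, 18, 26, 21, 8]
push(19) -> [27, 18, 26, 21, 8, 19]
Final stack (bottom to top): [27, 18, 26, 21, 8, 19]


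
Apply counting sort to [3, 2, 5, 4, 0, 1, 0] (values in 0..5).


Count array: [2, 1, 1, 1, 1, 1]
Reconstruct: [0, 0, 1, 2, 3, 4, 5]


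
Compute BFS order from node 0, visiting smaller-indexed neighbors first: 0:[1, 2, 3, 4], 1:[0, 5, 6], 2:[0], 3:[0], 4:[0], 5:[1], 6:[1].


BFS queue: start with [0]
Visit order: [0, 1, 2, 3, 4, 5, 6]


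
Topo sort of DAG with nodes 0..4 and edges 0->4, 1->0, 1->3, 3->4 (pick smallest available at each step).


Kahn's algorithm, process smallest node first
Order: [1, 0, 2, 3, 4]


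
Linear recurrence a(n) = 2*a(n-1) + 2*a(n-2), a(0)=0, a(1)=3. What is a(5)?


Build bottom-up:
...a(3)=18, a(4)=48, a(5)=2*48+2*18=132


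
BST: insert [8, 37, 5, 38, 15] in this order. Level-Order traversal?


Root = 8; build tree by BST insertion.
Level-Order traversal: [8, 5, 37, 15, 38]


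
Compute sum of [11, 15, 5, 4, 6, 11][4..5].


Prefix sums: [0, 11, 26, 31, 35, 41, 52]
Sum[4..5] = prefix[6] - prefix[4] = 52 - 35 = 17


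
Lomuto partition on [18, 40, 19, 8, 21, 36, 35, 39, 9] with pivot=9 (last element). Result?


Elements <= 9 go left of pivot.
Result: [8, 9, 19, 18, 21, 36, 35, 39, 40], pivot at index 1


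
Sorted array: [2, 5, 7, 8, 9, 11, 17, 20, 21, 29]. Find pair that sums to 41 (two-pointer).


Two pointers: lo=0, hi=9
Found pair: (20, 21) summing to 41


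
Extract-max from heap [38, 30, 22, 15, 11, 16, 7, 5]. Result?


Max = 38
Replace root with last, heapify down
Resulting heap: [30, 15, 22, 5, 11, 16, 7]


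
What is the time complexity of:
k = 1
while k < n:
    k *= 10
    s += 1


Per nesting level: O(log n) = O(log n)
Complexity: O(log n)


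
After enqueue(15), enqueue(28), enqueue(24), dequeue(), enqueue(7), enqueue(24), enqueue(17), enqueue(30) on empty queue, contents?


enqueue(15) -> [15]
enqueue(28) -> [15, 28]
enqueue(24) -> [15, 28, 24]
dequeue() returns 15 -> [28, 24]
enqueue(7) -> [28, 24, 7]
enqueue(24) -> [28, 24, 7, 24]
enqueue(17) -> [28, 24, 7, 24, 17]
enqueue(30) -> [28, 24, 7, 24, 17, 30]
Final queue (front to back): [28, 24, 7, 24, 17, 30]


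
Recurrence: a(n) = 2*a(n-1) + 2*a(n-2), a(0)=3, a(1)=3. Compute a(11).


Build bottom-up:
...a(9)=12720, a(10)=34752, a(11)=2*34752+2*12720=94944


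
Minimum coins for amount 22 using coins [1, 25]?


dp[0]=0; dp[i]=1+min(dp[i-c] for c in coins)
...dp[17]=17, dp[18]=18, dp[19]=19, dp[20]=20, dp[21]=21, dp[22]=22
Minimum coins for 22 = 22


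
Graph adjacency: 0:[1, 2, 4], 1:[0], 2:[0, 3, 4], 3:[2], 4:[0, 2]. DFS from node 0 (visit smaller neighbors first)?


DFS stack-based: start with [0]
Visit order: [0, 1, 2, 3, 4]


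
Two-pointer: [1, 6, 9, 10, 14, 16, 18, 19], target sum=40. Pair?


Two pointers: lo=0, hi=7
No pair sums to 40


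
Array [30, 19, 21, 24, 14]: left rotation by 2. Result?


Left rotate by 2: [21, 24, 14, 30, 19]


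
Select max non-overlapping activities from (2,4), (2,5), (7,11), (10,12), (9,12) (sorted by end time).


Greedy: pick earliest-ending, then skip overlaps.
Selected (2 activities): [(2, 4), (7, 11)]


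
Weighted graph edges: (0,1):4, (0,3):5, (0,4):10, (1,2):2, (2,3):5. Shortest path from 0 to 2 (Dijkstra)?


Dijkstra from 0:
Distances: {0: 0, 1: 4, 2: 6, 3: 5, 4: 10}
Shortest distance to 2 = 6, path = [0, 1, 2]


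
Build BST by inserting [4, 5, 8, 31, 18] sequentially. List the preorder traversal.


Root = 4; build tree by BST insertion.
Preorder traversal: [4, 5, 8, 31, 18]


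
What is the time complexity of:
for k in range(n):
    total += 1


Per nesting level: O(n) = O(n)
Complexity: O(n)


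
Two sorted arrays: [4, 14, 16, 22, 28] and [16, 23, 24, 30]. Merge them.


Compare heads, take smaller each step.
Merged: [4, 14, 16, 16, 22, 23, 24, 28, 30]


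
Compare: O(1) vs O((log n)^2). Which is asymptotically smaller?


constant grows slower than polylogarithmic
O(1) is asymptotically smaller; O((log n)^2) grows faster


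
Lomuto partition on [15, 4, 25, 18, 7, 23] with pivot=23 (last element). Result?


Elements <= 23 go left of pivot.
Result: [15, 4, 18, 7, 23, 25], pivot at index 4


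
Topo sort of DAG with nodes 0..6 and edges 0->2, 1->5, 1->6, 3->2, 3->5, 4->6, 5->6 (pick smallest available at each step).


Kahn's algorithm, process smallest node first
Order: [0, 1, 3, 2, 4, 5, 6]


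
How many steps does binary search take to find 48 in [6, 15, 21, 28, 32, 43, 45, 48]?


Search for 48:
[0,7] mid=3 arr[3]=28
[4,7] mid=5 arr[5]=43
[6,7] mid=6 arr[6]=45
[7,7] mid=7 arr[7]=48
Total: 4 comparisons


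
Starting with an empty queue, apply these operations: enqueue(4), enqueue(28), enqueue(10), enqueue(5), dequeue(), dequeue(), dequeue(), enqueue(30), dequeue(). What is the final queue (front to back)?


enqueue(4) -> [4]
enqueue(28) -> [4, 28]
enqueue(10) -> [4, 28, 10]
enqueue(5) -> [4, 28, 10, 5]
dequeue() returns 4 -> [28, 10, 5]
dequeue() returns 28 -> [10, 5]
dequeue() returns 10 -> [5]
enqueue(30) -> [5, 30]
dequeue() returns 5 -> [30]
Final queue (front to back): [30]


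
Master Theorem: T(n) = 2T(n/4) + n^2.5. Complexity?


a=2, b=4, c=2.5. log_4(2)=0.5 < c=2.5. Case 3: O(n^c) = O(n^2.500)
Complexity: O(n^2.500)


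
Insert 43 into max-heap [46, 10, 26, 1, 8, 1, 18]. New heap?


Append 43: [46, 10, 26, 1, 8, 1, 18, 43]
Bubble up: swap idx 7(43) with idx 3(1); swap idx 3(43) with idx 1(10)
Result: [46, 43, 26, 10, 8, 1, 18, 1]


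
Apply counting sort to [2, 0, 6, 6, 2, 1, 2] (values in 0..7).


Count array: [1, 1, 3, 0, 0, 0, 2, 0]
Reconstruct: [0, 1, 2, 2, 2, 6, 6]


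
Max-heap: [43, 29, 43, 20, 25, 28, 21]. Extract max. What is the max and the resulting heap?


Max = 43
Replace root with last, heapify down
Resulting heap: [43, 29, 28, 20, 25, 21]


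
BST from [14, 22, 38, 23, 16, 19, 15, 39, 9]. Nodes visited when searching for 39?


BST root = 14
Search for 39: compare at each node
Path: [14, 22, 38, 39]


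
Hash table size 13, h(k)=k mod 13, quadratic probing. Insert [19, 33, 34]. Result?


Insertions: 19->slot 6; 33->slot 7; 34->slot 8
Table: [None, None, None, None, None, None, 19, 33, 34, None, None, None, None]


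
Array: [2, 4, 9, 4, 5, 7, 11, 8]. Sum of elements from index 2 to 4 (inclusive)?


Prefix sums: [0, 2, 6, 15, 19, 24, 31, 42, 50]
Sum[2..4] = prefix[5] - prefix[2] = 24 - 6 = 18


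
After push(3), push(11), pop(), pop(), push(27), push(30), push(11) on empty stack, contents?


push(3) -> [3]
push(11) -> [3, 11]
pop() returns 11 -> [3]
pop() returns 3 -> []
push(27) -> [27]
push(30) -> [27, 30]
push(11) -> [27, 30, 11]
Final stack (bottom to top): [27, 30, 11]


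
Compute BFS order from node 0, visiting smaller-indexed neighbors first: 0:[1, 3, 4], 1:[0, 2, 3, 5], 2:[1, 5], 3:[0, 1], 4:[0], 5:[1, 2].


BFS queue: start with [0]
Visit order: [0, 1, 3, 4, 2, 5]


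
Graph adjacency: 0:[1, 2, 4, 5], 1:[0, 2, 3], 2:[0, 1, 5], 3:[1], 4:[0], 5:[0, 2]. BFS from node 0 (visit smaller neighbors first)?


BFS queue: start with [0]
Visit order: [0, 1, 2, 4, 5, 3]


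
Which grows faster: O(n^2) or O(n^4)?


quadratic grows slower than quartic
O(n^2) is asymptotically smaller; O(n^4) grows faster


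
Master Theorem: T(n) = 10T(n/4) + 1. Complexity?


a=10, b=4, c=0. log_4(10)=1.661 > c=0. Case 1: O(n^log_b(a)) = O(n^1.661)
Complexity: O(n^1.661)


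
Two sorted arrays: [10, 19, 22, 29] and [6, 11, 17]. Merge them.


Compare heads, take smaller each step.
Merged: [6, 10, 11, 17, 19, 22, 29]


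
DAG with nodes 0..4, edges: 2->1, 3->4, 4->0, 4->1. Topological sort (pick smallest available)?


Kahn's algorithm, process smallest node first
Order: [2, 3, 4, 0, 1]


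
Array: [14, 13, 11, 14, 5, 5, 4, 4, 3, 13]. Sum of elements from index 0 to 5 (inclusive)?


Prefix sums: [0, 14, 27, 38, 52, 57, 62, 66, 70, 73, 86]
Sum[0..5] = prefix[6] - prefix[0] = 62 - 0 = 62


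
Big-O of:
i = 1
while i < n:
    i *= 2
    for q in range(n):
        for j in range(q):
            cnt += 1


Per nesting level: O(log n) * O(n) * O(n) [triangular over q] = O(n^2 log n)
Complexity: O(n^2 log n)


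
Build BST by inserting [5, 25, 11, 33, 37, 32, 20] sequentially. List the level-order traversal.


Root = 5; build tree by BST insertion.
Level-Order traversal: [5, 25, 11, 33, 20, 32, 37]


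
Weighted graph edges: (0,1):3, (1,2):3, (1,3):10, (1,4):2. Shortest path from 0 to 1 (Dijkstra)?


Dijkstra from 0:
Distances: {0: 0, 1: 3, 2: 6, 3: 13, 4: 5}
Shortest distance to 1 = 3, path = [0, 1]


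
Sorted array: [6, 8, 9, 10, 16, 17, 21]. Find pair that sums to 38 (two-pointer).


Two pointers: lo=0, hi=6
Found pair: (17, 21) summing to 38


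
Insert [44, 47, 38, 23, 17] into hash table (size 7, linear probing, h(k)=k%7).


Insertions: 44->slot 2; 47->slot 5; 38->slot 3; 23->slot 4; 17->slot 6
Table: [None, None, 44, 38, 23, 47, 17]


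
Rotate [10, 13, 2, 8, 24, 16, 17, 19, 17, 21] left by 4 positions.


Left rotate by 4: [24, 16, 17, 19, 17, 21, 10, 13, 2, 8]


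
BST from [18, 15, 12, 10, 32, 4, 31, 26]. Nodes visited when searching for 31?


BST root = 18
Search for 31: compare at each node
Path: [18, 32, 31]


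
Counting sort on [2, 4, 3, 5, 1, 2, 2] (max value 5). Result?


Count array: [0, 1, 3, 1, 1, 1]
Reconstruct: [1, 2, 2, 2, 3, 4, 5]


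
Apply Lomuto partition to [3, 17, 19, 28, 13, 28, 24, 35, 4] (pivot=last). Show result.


Elements <= 4 go left of pivot.
Result: [3, 4, 19, 28, 13, 28, 24, 35, 17], pivot at index 1


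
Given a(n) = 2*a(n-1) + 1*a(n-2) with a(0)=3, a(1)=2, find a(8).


Build bottom-up:
...a(6)=227, a(7)=548, a(8)=2*548+1*227=1323


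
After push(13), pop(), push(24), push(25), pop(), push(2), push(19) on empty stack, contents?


push(13) -> [13]
pop() returns 13 -> []
push(24) -> [24]
push(25) -> [24, 25]
pop() returns 25 -> [24]
push(2) -> [24, 2]
push(19) -> [24, 2, 19]
Final stack (bottom to top): [24, 2, 19]


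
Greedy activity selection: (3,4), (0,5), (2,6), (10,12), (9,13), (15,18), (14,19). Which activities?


Greedy: pick earliest-ending, then skip overlaps.
Selected (3 activities): [(3, 4), (10, 12), (15, 18)]


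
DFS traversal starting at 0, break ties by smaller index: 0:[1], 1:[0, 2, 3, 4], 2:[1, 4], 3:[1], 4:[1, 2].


DFS stack-based: start with [0]
Visit order: [0, 1, 2, 4, 3]


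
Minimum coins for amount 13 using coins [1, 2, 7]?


dp[0]=0; dp[i]=1+min(dp[i-c] for c in coins)
...dp[8]=2, dp[9]=2, dp[10]=3, dp[11]=3, dp[12]=4, dp[13]=4
Minimum coins for 13 = 4
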